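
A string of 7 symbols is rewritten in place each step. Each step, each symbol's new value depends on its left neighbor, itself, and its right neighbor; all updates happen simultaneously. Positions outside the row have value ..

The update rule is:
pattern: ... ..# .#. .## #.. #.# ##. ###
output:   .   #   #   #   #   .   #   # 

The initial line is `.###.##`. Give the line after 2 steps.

####.##

step 1: ####.##
step 2: ####.##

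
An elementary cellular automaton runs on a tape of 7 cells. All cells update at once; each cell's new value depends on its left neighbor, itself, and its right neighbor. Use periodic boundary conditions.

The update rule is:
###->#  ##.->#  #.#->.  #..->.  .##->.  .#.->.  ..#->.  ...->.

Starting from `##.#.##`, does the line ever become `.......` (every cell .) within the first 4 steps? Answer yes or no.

##....#
##.....
.#.....
.......
all cells are . at step 4

yes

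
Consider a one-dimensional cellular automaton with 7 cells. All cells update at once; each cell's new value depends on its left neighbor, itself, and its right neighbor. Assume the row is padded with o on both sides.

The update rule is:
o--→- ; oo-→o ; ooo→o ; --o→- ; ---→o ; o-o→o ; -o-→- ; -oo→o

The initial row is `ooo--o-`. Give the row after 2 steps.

ooo---o
ooo-o-o

ooo-o-o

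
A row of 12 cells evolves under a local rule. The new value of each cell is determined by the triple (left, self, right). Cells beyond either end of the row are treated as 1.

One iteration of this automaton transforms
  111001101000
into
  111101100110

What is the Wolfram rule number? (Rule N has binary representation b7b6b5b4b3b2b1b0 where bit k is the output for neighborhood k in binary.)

position 0: 111 → 1  (bit 7 = 1)
position 2: 110 → 1  (bit 6 = 1)
position 7: 101 → 0  (bit 5 = 0)
position 3: 100 → 1  (bit 4 = 1)
position 5: 011 → 1  (bit 3 = 1)
position 8: 010 → 0  (bit 2 = 0)
position 4: 001 → 0  (bit 1 = 0)
position 10: 000 → 1  (bit 0 = 1)
bits b7..b0 = 11011001 = 217

217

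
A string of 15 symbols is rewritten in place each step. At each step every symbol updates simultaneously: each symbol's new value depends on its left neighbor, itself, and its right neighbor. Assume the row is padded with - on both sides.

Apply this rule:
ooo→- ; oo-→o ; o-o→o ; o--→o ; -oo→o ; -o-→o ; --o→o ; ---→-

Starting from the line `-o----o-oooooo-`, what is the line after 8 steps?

o-oo--oo--oo-oo

ooo--oooo----oo
o-oooo--oo--ooo
ooo--oooooooo-o
o-oooo------ooo
ooo--oo----oo-o
o-oooooo--ooooo
ooo----oooo---o
o-oo--oo--oo-oo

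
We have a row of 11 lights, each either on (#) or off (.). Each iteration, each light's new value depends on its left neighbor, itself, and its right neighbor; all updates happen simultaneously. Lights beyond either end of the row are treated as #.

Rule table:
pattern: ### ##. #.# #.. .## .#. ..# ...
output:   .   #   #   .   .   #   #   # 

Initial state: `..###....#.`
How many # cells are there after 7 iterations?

iteration 1: .#..#.#####
iteration 2: ##.###.....
iteration 3: .##..#.####
iteration 4: #.#.###....
iteration 5: ####..#.###
iteration 6: ...#.###...
iteration 7: .####..#.##
count of #: 7

7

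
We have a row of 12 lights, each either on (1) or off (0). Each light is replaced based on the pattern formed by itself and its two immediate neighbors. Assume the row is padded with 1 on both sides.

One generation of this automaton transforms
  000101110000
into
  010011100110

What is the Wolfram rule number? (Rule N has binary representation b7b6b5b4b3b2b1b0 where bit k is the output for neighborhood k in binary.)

position 6: 111 → 1  (bit 7 = 1)
position 7: 110 → 0  (bit 6 = 0)
position 4: 101 → 1  (bit 5 = 1)
position 0: 100 → 0  (bit 4 = 0)
position 5: 011 → 1  (bit 3 = 1)
position 3: 010 → 0  (bit 2 = 0)
position 2: 001 → 0  (bit 1 = 0)
position 1: 000 → 1  (bit 0 = 1)
bits b7..b0 = 10101001 = 169

169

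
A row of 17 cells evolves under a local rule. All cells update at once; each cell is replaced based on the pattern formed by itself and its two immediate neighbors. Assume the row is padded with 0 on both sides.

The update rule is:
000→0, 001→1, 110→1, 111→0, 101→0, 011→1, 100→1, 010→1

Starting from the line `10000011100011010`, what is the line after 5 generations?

10101010110101011

11000110110111011
11101110110101011
10101010110101011
10101010110101011  (fixed point — unchanged through generation 5)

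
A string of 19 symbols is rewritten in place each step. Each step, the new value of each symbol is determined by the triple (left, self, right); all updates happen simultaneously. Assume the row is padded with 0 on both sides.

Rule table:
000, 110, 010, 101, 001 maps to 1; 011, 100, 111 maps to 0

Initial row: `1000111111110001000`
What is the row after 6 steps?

1100010111111111101

1011000000010111011
1101011111111001101
0111100000001010111
1000101111111111001
1011110000000001011
1100010111111111101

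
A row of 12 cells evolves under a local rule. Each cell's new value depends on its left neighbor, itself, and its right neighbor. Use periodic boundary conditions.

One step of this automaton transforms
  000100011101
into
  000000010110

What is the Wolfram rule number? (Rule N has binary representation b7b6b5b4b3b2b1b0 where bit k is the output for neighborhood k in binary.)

104

position 8: 111 → 0  (bit 7 = 0)
position 9: 110 → 1  (bit 6 = 1)
position 10: 101 → 1  (bit 5 = 1)
position 0: 100 → 0  (bit 4 = 0)
position 7: 011 → 1  (bit 3 = 1)
position 3: 010 → 0  (bit 2 = 0)
position 2: 001 → 0  (bit 1 = 0)
position 1: 000 → 0  (bit 0 = 0)
bits b7..b0 = 01101000 = 104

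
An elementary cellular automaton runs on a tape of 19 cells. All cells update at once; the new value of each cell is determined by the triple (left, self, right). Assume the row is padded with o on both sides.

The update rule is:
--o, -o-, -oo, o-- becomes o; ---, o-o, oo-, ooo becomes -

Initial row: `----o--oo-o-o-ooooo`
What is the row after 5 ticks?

-o-------o-o--o-ooo

o--ooooo--o-o-o----
-ooo----ooo-o-oo--o
-o--o--oo---o-o-ooo
-ooooooo-o-oo-o-o--
-o-------o-o--o-ooo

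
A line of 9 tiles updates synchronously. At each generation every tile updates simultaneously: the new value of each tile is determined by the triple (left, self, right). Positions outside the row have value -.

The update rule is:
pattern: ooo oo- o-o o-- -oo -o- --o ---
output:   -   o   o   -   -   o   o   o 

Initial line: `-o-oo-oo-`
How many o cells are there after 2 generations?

generation 1: ooo-oo-o-
generation 2: --oo-ooo-
count of o: 5

5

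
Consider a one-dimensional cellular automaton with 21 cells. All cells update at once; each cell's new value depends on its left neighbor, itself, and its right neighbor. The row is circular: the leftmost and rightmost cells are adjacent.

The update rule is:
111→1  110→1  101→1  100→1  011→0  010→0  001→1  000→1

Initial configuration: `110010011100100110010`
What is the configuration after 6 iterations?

111010111011011110110

iteration 1: 011101101111011011101
iteration 2: 101110110111101101110
iteration 3: 010111011011110110111
iteration 4: 101011101101111011011
iteration 5: 110101110110111101101
iteration 6: 111010111011011110110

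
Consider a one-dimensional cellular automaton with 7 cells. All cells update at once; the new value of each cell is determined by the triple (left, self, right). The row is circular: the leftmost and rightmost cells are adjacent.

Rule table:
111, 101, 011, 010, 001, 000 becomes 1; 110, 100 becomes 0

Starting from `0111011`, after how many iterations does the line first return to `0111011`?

1110110
1101101
1011011
0110111
1101110
1011101
0111011

7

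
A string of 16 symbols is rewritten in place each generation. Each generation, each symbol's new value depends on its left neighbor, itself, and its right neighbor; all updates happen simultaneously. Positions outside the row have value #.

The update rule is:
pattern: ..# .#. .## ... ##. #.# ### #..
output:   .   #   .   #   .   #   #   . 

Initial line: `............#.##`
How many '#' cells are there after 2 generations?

11

.##########.##.#
#.########.#..#.
count of #: 11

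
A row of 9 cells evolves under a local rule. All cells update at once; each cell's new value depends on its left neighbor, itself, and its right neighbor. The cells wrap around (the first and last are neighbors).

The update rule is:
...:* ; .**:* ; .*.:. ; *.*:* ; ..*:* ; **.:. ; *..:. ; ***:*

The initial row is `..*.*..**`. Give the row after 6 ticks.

.**..*.*.

tick 1: .*.*..**.
tick 2: *.*..**..
tick 3: .*..**..*
tick 4: *..**..*.
tick 5: ..**..*.*
tick 6: .**..*.*.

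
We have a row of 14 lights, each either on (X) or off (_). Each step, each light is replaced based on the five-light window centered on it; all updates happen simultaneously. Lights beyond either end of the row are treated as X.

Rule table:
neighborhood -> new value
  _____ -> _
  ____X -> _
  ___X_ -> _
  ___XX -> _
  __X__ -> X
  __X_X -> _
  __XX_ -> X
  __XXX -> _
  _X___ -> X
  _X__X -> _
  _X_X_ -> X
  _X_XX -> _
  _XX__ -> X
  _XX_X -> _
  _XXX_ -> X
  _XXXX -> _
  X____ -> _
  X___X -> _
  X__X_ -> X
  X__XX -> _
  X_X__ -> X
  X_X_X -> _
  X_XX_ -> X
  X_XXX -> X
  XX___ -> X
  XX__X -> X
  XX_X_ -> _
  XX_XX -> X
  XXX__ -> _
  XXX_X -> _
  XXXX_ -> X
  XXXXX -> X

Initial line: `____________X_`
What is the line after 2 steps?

step 1: X_____________
step 2: _X____________

_X____________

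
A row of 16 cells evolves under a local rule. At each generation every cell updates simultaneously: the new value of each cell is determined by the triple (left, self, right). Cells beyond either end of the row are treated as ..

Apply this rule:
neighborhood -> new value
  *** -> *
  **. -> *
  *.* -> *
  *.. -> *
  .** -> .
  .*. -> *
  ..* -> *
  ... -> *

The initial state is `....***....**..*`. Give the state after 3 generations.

generation 1: ****.******.****
generation 2: .****.******.***
generation 3: *.****.******.**

*.****.******.**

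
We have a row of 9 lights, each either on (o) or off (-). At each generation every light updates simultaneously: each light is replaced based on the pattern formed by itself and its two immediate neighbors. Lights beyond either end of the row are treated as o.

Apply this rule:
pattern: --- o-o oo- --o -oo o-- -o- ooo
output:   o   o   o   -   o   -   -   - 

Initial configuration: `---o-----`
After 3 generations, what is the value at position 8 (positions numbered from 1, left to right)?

generation 1: -o---ooo-
generation 2: o--o-o-oo
generation 3: o---o-oo-
position 8 holds o

o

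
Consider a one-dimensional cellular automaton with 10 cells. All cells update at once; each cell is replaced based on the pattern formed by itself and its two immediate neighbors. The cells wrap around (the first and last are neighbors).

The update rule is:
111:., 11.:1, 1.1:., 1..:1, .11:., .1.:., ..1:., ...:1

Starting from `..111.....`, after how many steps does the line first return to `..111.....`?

10

step 1: 1...111111
step 2: 111.......
step 3: ..1111111.
step 4: 1.......11
step 5: 1111111...
step 6: ......111.
step 7: 11111...11
step 8: ....111...
step 9: 111...1111
step 10: ..111.....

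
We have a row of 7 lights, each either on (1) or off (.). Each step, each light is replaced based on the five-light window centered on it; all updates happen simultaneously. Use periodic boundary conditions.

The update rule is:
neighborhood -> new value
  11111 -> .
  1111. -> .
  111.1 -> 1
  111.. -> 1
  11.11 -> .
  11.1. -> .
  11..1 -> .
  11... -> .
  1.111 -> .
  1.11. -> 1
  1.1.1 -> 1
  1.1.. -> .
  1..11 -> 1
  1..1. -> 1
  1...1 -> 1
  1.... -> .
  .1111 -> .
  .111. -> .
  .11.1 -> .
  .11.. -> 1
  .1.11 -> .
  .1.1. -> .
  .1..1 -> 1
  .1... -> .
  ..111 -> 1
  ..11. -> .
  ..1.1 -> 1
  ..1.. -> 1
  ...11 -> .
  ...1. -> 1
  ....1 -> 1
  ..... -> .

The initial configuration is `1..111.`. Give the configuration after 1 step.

.111.1.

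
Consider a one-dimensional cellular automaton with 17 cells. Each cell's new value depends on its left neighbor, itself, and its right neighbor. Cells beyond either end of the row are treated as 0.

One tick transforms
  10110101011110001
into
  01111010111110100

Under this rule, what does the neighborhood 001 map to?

0

At position 15 the neighborhood is 001; the next row has 0 there.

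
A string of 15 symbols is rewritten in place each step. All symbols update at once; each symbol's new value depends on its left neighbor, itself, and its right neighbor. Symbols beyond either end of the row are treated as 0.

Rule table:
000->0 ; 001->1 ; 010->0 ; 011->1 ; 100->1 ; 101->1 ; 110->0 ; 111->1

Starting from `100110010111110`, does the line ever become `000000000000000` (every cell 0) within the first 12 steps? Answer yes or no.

no

011101101111101
111011011111010
110110111110101
101101111101010
011011111010101
110111110101010
101111101010101
011111010101010
111110101010101
111101010101010
111010101010101
110101010101010
step 12 is 110101010101010, still not uniform 0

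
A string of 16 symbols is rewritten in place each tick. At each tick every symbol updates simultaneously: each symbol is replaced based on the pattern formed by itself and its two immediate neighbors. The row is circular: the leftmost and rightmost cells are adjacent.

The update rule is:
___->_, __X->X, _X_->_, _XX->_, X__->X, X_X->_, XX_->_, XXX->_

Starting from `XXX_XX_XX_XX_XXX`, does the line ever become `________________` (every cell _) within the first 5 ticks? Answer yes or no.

________________
all cells are _ at tick 1

yes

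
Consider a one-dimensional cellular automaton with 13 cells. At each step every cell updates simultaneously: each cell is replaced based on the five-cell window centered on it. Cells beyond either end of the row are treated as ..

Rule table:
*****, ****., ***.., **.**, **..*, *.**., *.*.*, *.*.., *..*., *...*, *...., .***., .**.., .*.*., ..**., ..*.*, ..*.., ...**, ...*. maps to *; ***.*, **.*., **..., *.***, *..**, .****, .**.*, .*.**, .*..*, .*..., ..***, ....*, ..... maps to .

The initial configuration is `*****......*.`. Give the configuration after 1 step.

..***.*...**.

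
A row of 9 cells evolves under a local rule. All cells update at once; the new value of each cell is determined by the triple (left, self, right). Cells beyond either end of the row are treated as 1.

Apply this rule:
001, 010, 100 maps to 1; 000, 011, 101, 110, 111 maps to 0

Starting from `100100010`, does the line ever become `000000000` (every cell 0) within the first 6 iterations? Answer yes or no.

yes

011110110
000000000
all cells are 0 at iteration 2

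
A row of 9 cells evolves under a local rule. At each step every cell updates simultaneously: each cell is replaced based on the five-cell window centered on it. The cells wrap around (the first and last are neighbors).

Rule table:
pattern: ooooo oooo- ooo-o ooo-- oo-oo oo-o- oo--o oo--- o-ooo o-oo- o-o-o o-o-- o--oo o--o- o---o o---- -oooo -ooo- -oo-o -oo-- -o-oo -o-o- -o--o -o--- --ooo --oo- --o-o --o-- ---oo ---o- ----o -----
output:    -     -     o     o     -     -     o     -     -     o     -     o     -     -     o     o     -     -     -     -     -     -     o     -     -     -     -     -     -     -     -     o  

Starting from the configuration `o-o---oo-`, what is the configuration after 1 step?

--o-o----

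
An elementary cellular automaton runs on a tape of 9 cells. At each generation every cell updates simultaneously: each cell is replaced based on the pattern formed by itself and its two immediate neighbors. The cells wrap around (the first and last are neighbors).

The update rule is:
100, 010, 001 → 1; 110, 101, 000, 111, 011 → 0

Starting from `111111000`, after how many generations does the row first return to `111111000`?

4

generation 1: 000000101
generation 2: 100001101
generation 3: 010010000
generation 4: 111111000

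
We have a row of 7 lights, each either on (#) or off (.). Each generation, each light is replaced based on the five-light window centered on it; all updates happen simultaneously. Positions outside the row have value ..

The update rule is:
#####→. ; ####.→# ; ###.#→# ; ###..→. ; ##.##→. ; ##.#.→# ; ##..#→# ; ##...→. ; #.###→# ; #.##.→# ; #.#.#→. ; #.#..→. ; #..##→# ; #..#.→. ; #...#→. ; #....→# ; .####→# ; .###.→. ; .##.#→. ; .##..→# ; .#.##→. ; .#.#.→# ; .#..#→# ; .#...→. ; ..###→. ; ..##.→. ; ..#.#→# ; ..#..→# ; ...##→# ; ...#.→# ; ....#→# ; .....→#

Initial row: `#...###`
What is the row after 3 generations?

..#..##

#..#...
##.#.##
..#..##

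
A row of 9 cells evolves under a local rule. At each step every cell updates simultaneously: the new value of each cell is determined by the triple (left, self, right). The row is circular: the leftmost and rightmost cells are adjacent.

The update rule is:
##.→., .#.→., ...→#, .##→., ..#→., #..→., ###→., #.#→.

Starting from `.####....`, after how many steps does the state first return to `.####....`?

......###
.####....

2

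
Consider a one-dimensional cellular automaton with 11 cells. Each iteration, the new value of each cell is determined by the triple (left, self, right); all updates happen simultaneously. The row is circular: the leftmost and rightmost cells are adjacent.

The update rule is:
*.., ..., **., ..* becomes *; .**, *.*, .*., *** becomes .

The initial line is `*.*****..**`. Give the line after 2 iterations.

iteration 1: *.....***..
iteration 2: .*****..***

.*****..***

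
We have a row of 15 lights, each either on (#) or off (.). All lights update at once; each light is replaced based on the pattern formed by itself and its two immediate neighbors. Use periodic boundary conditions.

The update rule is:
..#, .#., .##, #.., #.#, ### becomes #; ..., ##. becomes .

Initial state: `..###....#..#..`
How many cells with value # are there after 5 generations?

.###.#..######.
###.#########.#
##.#########.##
#.#########.###
.#########.####
count of #: 13

13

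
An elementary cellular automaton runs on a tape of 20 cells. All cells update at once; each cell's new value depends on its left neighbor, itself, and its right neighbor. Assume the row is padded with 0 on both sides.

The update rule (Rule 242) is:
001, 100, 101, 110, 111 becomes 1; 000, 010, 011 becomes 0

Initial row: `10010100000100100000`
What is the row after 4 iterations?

iteration 1: 01101010001011010000
iteration 2: 10110101010101101000
iteration 3: 01011010101010110100
iteration 4: 10101101010101011010

10101101010101011010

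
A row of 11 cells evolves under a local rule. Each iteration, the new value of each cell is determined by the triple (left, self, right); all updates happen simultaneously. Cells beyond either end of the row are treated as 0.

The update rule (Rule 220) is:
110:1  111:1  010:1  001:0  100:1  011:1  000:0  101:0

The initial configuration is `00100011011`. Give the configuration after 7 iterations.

00110011011
00111011011
00111011011  (fixed point — unchanged through iteration 7)

00111011011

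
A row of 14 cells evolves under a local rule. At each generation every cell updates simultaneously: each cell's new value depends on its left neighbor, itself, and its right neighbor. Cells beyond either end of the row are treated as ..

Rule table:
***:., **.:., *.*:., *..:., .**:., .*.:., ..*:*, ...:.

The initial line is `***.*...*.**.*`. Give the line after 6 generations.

generation 1: .......*......
generation 2: ......*.......
generation 3: .....*........
generation 4: ....*.........
generation 5: ...*..........
generation 6: ..*...........

..*...........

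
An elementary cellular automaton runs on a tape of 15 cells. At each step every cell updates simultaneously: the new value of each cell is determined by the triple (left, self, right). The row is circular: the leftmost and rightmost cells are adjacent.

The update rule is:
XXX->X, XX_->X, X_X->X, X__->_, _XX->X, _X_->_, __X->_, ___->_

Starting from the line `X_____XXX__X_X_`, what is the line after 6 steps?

______XXX______

______XXX___X_X
______XXX____X_
______XXX______
______XXX______  (fixed point — unchanged through step 6)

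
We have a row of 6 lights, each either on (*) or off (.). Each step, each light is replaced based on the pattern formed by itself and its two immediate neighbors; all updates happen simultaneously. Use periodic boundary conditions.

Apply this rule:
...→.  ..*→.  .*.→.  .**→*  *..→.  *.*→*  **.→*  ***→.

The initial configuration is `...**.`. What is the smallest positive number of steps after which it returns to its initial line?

1

...**.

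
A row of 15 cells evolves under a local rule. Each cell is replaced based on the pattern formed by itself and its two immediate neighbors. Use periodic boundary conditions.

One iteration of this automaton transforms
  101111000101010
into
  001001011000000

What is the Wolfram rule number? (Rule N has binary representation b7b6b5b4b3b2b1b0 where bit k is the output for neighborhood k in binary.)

75

position 3: 111 → 0  (bit 7 = 0)
position 5: 110 → 1  (bit 6 = 1)
position 1: 101 → 0  (bit 5 = 0)
position 6: 100 → 0  (bit 4 = 0)
position 2: 011 → 1  (bit 3 = 1)
position 0: 010 → 0  (bit 2 = 0)
position 8: 001 → 1  (bit 1 = 1)
position 7: 000 → 1  (bit 0 = 1)
bits b7..b0 = 01001011 = 75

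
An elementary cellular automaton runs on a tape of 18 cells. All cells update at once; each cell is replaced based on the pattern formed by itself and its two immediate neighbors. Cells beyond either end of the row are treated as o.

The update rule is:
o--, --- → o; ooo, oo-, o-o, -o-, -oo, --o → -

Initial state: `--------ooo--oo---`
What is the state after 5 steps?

ooooooo----o---oo-
-------ooo--oo----
oooooo----o---ooo-
------ooo--oo-----
ooooo----o---oooo-

ooooo----o---oooo-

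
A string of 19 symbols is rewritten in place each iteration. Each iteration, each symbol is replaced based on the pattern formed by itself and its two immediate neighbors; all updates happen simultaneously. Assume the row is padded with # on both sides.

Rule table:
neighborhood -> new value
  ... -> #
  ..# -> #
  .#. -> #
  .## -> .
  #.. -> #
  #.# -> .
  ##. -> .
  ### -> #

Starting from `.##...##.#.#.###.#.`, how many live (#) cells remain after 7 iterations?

...###...#.#..#..#.
###.#.####.#######.
##..#..##...#####..
#.#####..###.###.##
...###.##.#...#...#
###.#.....########.
##..######.######..
count of #: 14

14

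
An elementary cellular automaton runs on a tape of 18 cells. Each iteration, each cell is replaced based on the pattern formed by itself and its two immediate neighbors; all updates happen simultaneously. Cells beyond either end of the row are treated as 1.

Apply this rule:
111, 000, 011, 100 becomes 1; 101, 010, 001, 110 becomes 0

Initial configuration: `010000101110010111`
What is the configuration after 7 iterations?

100111010000100111

iteration 1: 001110001101000111
iteration 2: 101101101000110111
iteration 3: 001001000110100111
iteration 4: 100100110100010111
iteration 5: 010010100011000111
iteration 6: 001000011010110111
iteration 7: 100111010000100111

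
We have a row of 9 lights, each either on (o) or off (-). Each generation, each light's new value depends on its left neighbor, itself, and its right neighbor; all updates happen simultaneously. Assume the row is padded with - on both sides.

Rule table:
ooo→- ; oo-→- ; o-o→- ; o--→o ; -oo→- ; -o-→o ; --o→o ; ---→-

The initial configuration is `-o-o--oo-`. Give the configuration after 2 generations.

generation 1: oo-ooo--o
generation 2: ------ooo

------ooo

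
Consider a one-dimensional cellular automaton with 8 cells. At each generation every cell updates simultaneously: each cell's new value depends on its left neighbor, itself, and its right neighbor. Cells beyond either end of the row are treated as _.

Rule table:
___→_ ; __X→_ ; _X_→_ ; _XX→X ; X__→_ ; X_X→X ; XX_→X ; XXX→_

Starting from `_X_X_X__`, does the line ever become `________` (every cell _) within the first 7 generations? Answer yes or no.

yes

generation 1: __X_X___
generation 2: ___X____
generation 3: ________
all cells are _ at generation 3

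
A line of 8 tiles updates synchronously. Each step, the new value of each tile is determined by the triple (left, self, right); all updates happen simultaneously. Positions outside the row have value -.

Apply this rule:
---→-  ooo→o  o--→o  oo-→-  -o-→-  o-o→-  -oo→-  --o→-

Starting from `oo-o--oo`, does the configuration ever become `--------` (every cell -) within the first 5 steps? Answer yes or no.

yes

----o---
-----o--
------o-
-------o
--------
all cells are - at step 5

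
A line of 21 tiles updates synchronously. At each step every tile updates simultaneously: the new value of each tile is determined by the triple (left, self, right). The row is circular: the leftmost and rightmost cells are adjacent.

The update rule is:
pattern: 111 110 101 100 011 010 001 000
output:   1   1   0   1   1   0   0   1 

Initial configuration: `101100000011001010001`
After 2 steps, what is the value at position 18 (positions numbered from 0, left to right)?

1

101111111011100001101
101111111011111101101
position 18 holds 1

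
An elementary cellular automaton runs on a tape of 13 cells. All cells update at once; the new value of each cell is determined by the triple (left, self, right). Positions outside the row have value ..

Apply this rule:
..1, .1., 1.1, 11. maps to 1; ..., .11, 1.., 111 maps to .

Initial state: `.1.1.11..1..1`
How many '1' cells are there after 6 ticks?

11111.1.11.11
....1111.11.1
...1...11.111
..11..1.11..1
.1.1.111.1.11
11111..1111.1
count of 1: 10

10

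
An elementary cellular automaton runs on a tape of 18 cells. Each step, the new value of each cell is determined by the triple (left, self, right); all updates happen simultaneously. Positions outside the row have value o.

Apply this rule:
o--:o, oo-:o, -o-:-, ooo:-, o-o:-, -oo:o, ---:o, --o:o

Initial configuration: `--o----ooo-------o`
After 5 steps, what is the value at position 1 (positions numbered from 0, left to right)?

oo-ooooo-ooooooooo
-o-o---o-o--------
----ooo---oooooooo
ooooo-ooooo-------
----o-o---oooooooo
position 1 holds -

-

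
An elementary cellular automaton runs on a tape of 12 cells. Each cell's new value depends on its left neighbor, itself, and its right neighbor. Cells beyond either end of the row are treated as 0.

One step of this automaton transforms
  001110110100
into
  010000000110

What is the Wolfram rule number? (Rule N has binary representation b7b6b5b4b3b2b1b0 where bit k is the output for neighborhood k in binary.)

22

position 3: 111 → 0  (bit 7 = 0)
position 4: 110 → 0  (bit 6 = 0)
position 5: 101 → 0  (bit 5 = 0)
position 10: 100 → 1  (bit 4 = 1)
position 2: 011 → 0  (bit 3 = 0)
position 9: 010 → 1  (bit 2 = 1)
position 1: 001 → 1  (bit 1 = 1)
position 0: 000 → 0  (bit 0 = 0)
bits b7..b0 = 00010110 = 22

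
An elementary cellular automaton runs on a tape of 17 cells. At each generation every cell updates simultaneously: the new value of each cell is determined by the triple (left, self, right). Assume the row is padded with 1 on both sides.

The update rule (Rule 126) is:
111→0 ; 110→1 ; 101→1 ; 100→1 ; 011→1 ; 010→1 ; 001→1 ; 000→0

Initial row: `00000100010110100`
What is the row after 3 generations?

generation 1: 10001110111111111
generation 2: 11011011100000000
generation 3: 01111110110000001

01111110110000001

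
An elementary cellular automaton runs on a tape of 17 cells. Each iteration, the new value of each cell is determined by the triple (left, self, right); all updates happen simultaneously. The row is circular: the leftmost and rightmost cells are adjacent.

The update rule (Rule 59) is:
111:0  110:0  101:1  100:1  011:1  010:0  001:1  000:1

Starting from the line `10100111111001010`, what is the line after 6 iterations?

01101100111101011

01011100000110101
10110011111101010
01101110000010101
11011001111101010
10110111000010101
01101100111101011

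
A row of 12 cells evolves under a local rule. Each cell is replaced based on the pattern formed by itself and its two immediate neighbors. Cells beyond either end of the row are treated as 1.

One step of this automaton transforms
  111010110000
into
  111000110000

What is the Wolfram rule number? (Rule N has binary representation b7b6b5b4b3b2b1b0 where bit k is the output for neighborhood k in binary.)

position 0: 111 → 1  (bit 7 = 1)
position 2: 110 → 1  (bit 6 = 1)
position 3: 101 → 0  (bit 5 = 0)
position 8: 100 → 0  (bit 4 = 0)
position 6: 011 → 1  (bit 3 = 1)
position 4: 010 → 0  (bit 2 = 0)
position 11: 001 → 0  (bit 1 = 0)
position 9: 000 → 0  (bit 0 = 0)
bits b7..b0 = 11001000 = 200

200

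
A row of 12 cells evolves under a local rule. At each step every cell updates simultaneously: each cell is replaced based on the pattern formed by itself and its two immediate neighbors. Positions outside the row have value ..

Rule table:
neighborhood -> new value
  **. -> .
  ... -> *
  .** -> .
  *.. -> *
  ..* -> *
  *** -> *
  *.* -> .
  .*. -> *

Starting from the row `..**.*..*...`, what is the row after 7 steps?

******.....*

step 1: **...*******
step 2: ..***.*****.
step 3: **.*...***.*
step 4: ...****.*..*
step 5: ***.**..****
step 6: .*....**.**.
step 7: ******.....*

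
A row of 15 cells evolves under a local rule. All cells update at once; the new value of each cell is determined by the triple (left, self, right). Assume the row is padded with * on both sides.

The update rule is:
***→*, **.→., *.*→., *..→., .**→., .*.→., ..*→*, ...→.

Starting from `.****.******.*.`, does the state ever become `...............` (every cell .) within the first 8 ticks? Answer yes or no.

no

..**...****....
.*....*.**....*
.....*.......*.
....*.......*..
...*.......*..*
..*.......*..*.
.*.......*..*..
........*..*..*
tick 8 is ........*..*..*, still not uniform .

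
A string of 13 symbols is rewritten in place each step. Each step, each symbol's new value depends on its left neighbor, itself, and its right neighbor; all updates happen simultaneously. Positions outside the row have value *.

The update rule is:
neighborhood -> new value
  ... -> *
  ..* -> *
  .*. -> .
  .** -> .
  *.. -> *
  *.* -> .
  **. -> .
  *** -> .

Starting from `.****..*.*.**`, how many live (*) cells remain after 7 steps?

step 1: .....**......
step 2: *****..******
step 3: .....**......  (repeats step 1; period 2)
step 7: .....**......
count of *: 2

2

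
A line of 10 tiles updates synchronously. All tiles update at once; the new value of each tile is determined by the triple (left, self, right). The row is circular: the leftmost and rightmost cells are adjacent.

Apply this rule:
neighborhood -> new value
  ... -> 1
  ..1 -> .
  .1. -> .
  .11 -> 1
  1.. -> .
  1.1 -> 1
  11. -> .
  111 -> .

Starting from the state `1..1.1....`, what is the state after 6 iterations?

....1..11.
111....1..
1...11....
..1.1..11.
1..1...1..
.....1....

.....1....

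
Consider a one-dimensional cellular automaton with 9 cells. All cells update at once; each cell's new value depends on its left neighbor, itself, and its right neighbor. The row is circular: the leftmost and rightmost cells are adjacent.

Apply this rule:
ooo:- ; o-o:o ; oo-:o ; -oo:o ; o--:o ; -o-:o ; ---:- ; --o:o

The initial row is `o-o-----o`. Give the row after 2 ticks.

oooo---oo
---oo-oo-

---oo-oo-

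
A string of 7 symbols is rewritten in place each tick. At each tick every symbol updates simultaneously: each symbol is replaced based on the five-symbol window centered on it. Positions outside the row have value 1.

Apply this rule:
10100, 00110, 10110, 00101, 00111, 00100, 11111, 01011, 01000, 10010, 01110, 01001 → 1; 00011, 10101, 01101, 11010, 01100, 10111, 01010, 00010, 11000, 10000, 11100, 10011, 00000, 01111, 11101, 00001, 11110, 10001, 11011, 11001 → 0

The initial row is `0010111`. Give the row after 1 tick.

0111001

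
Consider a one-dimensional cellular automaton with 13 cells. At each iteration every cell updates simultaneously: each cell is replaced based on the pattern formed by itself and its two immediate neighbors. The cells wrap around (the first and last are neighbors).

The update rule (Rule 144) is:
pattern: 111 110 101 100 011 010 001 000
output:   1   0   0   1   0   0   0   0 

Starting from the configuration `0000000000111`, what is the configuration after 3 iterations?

iteration 1: 1000000000010
iteration 2: 0100000000000
iteration 3: 0010000000000

0010000000000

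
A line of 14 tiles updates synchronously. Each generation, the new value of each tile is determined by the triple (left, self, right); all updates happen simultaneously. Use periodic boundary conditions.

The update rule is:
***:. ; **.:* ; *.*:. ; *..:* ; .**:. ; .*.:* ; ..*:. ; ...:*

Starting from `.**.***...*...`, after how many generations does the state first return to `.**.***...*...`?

14

..*...***.****
*.***...*....*
*...***.****..
***...*....**.
..***.****..*.
*...*....**.**
***.****..*...
..*....**.***.
*.****..*...**
*....**.***...
****..*...***.
...**.***...*.
**..*...***.**
.**.***...*...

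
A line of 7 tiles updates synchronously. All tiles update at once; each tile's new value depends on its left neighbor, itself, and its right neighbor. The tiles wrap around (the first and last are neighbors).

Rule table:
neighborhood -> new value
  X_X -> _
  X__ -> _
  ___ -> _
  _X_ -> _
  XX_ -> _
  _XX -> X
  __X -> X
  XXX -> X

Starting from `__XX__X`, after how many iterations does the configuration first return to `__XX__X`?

7

_XX__X_
XX__X__
X__X__X
__X__XX
_X__XX_
X__XX__
__XX__X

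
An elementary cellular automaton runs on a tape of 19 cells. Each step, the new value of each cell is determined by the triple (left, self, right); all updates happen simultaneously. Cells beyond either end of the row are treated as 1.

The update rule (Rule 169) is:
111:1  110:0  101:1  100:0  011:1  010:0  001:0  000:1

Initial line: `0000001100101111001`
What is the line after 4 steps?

0111101000011110001
1111010011011100101
1110100010111000011
1101001001110011011

1101001001110011011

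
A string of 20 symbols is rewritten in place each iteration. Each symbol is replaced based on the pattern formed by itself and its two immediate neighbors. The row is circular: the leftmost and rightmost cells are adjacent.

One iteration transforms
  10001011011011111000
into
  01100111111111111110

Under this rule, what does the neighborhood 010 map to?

0

At position 0 the neighborhood is 010; the next row has 0 there.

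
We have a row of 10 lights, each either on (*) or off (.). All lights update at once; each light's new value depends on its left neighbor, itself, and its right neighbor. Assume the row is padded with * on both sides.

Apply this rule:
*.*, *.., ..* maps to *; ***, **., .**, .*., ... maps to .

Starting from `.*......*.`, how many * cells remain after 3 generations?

*.*....*.*
.*.*..*.*.
*.*.**.*.*
count of *: 6

6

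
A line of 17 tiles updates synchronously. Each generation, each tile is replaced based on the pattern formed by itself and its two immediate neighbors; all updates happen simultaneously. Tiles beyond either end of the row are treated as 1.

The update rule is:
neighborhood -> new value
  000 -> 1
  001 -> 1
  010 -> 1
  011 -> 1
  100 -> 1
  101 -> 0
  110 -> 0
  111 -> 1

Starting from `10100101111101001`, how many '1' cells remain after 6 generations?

14

generation 1: 00111101111001111
generation 2: 11111001110111111
generation 3: 11110111100111111
generation 4: 11100111011111111
generation 5: 11011110011111111
generation 6: 10011101111111111
count of 1: 14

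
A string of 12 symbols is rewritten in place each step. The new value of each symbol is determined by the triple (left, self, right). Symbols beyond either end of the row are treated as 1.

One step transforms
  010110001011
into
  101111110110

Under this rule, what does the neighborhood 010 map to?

At position 1 the neighborhood is 010; the next row has 0 there.

0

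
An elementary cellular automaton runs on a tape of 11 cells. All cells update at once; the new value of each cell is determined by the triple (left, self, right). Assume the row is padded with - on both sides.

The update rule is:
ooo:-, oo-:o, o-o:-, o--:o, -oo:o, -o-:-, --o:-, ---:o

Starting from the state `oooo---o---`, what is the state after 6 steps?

o--ooo--ooo
-o-o-oo-o-o
-----oo----
oooo-oooooo
o--o-o----o
-o----ooo--

-o----ooo--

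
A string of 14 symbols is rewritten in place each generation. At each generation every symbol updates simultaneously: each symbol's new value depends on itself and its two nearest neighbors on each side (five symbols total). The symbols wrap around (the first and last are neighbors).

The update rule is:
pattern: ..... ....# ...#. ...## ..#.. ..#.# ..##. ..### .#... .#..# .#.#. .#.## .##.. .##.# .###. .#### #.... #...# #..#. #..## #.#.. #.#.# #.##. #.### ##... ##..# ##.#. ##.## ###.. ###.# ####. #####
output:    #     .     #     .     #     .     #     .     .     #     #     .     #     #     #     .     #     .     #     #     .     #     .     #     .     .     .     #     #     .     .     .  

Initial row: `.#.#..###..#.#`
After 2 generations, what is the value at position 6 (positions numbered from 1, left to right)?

#

###.##.##.#.##
...#.##.#.#.#.
position 6 holds #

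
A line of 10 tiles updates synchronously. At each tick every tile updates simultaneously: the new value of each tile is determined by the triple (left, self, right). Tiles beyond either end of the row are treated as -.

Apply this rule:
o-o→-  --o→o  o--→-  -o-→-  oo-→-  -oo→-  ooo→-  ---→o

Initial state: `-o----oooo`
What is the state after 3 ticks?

tick 1: o--ooo----
tick 2: --o----ooo
tick 3: oo--ooo---

oo--ooo---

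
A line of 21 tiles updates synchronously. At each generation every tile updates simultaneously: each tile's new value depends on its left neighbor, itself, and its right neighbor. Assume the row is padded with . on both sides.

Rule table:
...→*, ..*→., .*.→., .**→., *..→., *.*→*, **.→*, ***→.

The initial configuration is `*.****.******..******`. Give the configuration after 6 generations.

*.....*..*.****...***

.*...**.....*.......*
...*..*.***...*****..
**.....*..*.*.....*.*
.*.***.....*..***..*.
..*..*.***......*....
*.....*..*.****...***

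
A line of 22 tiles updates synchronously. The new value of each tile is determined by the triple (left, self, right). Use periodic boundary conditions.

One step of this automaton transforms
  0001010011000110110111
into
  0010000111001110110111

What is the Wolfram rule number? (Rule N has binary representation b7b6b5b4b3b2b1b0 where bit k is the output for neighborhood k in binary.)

202

position 20: 111 → 1  (bit 7 = 1)
position 9: 110 → 1  (bit 6 = 1)
position 4: 101 → 0  (bit 5 = 0)
position 0: 100 → 0  (bit 4 = 0)
position 8: 011 → 1  (bit 3 = 1)
position 3: 010 → 0  (bit 2 = 0)
position 2: 001 → 1  (bit 1 = 1)
position 1: 000 → 0  (bit 0 = 0)
bits b7..b0 = 11001010 = 202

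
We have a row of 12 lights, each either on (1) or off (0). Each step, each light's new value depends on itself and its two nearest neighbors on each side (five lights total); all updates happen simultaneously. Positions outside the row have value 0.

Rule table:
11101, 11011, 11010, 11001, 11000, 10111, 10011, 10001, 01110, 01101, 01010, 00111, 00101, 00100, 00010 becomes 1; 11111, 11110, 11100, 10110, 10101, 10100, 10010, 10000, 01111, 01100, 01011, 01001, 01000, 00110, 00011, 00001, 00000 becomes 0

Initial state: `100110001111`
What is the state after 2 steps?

110010110000

step 1: 101001101000
step 2: 110010110000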